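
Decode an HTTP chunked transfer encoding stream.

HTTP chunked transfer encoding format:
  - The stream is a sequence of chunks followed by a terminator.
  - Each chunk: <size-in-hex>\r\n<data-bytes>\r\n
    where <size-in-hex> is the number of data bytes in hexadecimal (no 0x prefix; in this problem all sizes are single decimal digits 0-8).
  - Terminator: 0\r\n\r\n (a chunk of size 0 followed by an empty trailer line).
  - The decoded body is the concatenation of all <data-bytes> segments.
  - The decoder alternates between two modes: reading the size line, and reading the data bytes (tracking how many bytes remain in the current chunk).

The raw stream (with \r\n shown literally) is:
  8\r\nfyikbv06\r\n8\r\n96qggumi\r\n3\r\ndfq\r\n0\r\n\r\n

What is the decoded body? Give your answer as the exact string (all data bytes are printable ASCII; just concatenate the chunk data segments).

Chunk 1: stream[0..1]='8' size=0x8=8, data at stream[3..11]='fyikbv06' -> body[0..8], body so far='fyikbv06'
Chunk 2: stream[13..14]='8' size=0x8=8, data at stream[16..24]='96qggumi' -> body[8..16], body so far='fyikbv0696qggumi'
Chunk 3: stream[26..27]='3' size=0x3=3, data at stream[29..32]='dfq' -> body[16..19], body so far='fyikbv0696qggumidfq'
Chunk 4: stream[34..35]='0' size=0 (terminator). Final body='fyikbv0696qggumidfq' (19 bytes)

Answer: fyikbv0696qggumidfq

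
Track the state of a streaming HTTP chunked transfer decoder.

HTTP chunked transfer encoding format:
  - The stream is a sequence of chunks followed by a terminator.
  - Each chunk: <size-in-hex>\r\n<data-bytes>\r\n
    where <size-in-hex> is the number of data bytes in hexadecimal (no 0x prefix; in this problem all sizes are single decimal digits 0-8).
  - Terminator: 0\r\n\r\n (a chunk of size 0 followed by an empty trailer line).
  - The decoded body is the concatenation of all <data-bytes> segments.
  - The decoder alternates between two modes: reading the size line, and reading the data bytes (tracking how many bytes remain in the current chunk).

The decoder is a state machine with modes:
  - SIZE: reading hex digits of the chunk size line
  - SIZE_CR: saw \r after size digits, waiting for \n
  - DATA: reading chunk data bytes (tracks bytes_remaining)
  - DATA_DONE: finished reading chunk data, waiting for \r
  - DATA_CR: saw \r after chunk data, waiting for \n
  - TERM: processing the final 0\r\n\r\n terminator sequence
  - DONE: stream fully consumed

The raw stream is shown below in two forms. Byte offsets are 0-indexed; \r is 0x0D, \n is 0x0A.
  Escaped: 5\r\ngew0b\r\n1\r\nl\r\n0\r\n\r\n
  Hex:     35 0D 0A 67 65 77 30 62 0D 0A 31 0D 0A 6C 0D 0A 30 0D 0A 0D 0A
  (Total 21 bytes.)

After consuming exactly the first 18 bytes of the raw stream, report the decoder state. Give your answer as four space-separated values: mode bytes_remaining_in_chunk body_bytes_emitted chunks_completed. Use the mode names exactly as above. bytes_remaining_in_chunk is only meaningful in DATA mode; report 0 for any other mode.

Answer: SIZE_CR 0 6 2

Derivation:
Byte 0 = '5': mode=SIZE remaining=0 emitted=0 chunks_done=0
Byte 1 = 0x0D: mode=SIZE_CR remaining=0 emitted=0 chunks_done=0
Byte 2 = 0x0A: mode=DATA remaining=5 emitted=0 chunks_done=0
Byte 3 = 'g': mode=DATA remaining=4 emitted=1 chunks_done=0
Byte 4 = 'e': mode=DATA remaining=3 emitted=2 chunks_done=0
Byte 5 = 'w': mode=DATA remaining=2 emitted=3 chunks_done=0
Byte 6 = '0': mode=DATA remaining=1 emitted=4 chunks_done=0
Byte 7 = 'b': mode=DATA_DONE remaining=0 emitted=5 chunks_done=0
Byte 8 = 0x0D: mode=DATA_CR remaining=0 emitted=5 chunks_done=0
Byte 9 = 0x0A: mode=SIZE remaining=0 emitted=5 chunks_done=1
Byte 10 = '1': mode=SIZE remaining=0 emitted=5 chunks_done=1
Byte 11 = 0x0D: mode=SIZE_CR remaining=0 emitted=5 chunks_done=1
Byte 12 = 0x0A: mode=DATA remaining=1 emitted=5 chunks_done=1
Byte 13 = 'l': mode=DATA_DONE remaining=0 emitted=6 chunks_done=1
Byte 14 = 0x0D: mode=DATA_CR remaining=0 emitted=6 chunks_done=1
Byte 15 = 0x0A: mode=SIZE remaining=0 emitted=6 chunks_done=2
Byte 16 = '0': mode=SIZE remaining=0 emitted=6 chunks_done=2
Byte 17 = 0x0D: mode=SIZE_CR remaining=0 emitted=6 chunks_done=2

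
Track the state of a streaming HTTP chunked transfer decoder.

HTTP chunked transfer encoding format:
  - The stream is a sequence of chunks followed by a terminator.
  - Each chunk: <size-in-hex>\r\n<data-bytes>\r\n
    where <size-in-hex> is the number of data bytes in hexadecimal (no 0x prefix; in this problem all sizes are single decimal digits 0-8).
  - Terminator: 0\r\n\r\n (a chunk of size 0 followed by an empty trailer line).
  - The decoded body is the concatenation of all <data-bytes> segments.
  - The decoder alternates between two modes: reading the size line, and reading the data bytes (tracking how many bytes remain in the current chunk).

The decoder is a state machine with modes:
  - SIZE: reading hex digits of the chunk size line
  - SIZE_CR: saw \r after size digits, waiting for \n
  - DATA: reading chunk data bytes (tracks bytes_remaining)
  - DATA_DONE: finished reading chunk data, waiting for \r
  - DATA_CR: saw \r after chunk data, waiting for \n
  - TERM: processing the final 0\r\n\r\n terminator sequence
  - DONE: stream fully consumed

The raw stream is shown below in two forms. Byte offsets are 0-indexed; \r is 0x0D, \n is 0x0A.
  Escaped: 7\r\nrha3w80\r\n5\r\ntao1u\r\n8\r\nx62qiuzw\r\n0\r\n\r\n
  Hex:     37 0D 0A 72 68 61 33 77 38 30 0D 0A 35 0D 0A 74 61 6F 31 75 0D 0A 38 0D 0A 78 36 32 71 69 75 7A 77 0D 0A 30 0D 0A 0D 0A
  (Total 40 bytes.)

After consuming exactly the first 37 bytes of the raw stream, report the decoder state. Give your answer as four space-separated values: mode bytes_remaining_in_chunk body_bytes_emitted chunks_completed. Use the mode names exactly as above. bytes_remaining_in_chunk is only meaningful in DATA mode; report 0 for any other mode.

Byte 0 = '7': mode=SIZE remaining=0 emitted=0 chunks_done=0
Byte 1 = 0x0D: mode=SIZE_CR remaining=0 emitted=0 chunks_done=0
Byte 2 = 0x0A: mode=DATA remaining=7 emitted=0 chunks_done=0
Byte 3 = 'r': mode=DATA remaining=6 emitted=1 chunks_done=0
Byte 4 = 'h': mode=DATA remaining=5 emitted=2 chunks_done=0
Byte 5 = 'a': mode=DATA remaining=4 emitted=3 chunks_done=0
Byte 6 = '3': mode=DATA remaining=3 emitted=4 chunks_done=0
Byte 7 = 'w': mode=DATA remaining=2 emitted=5 chunks_done=0
Byte 8 = '8': mode=DATA remaining=1 emitted=6 chunks_done=0
Byte 9 = '0': mode=DATA_DONE remaining=0 emitted=7 chunks_done=0
Byte 10 = 0x0D: mode=DATA_CR remaining=0 emitted=7 chunks_done=0
Byte 11 = 0x0A: mode=SIZE remaining=0 emitted=7 chunks_done=1
Byte 12 = '5': mode=SIZE remaining=0 emitted=7 chunks_done=1
Byte 13 = 0x0D: mode=SIZE_CR remaining=0 emitted=7 chunks_done=1
Byte 14 = 0x0A: mode=DATA remaining=5 emitted=7 chunks_done=1
Byte 15 = 't': mode=DATA remaining=4 emitted=8 chunks_done=1
Byte 16 = 'a': mode=DATA remaining=3 emitted=9 chunks_done=1
Byte 17 = 'o': mode=DATA remaining=2 emitted=10 chunks_done=1
Byte 18 = '1': mode=DATA remaining=1 emitted=11 chunks_done=1
Byte 19 = 'u': mode=DATA_DONE remaining=0 emitted=12 chunks_done=1
Byte 20 = 0x0D: mode=DATA_CR remaining=0 emitted=12 chunks_done=1
Byte 21 = 0x0A: mode=SIZE remaining=0 emitted=12 chunks_done=2
Byte 22 = '8': mode=SIZE remaining=0 emitted=12 chunks_done=2
Byte 23 = 0x0D: mode=SIZE_CR remaining=0 emitted=12 chunks_done=2
Byte 24 = 0x0A: mode=DATA remaining=8 emitted=12 chunks_done=2
Byte 25 = 'x': mode=DATA remaining=7 emitted=13 chunks_done=2
Byte 26 = '6': mode=DATA remaining=6 emitted=14 chunks_done=2
Byte 27 = '2': mode=DATA remaining=5 emitted=15 chunks_done=2
Byte 28 = 'q': mode=DATA remaining=4 emitted=16 chunks_done=2
Byte 29 = 'i': mode=DATA remaining=3 emitted=17 chunks_done=2
Byte 30 = 'u': mode=DATA remaining=2 emitted=18 chunks_done=2
Byte 31 = 'z': mode=DATA remaining=1 emitted=19 chunks_done=2
Byte 32 = 'w': mode=DATA_DONE remaining=0 emitted=20 chunks_done=2
Byte 33 = 0x0D: mode=DATA_CR remaining=0 emitted=20 chunks_done=2
Byte 34 = 0x0A: mode=SIZE remaining=0 emitted=20 chunks_done=3
Byte 35 = '0': mode=SIZE remaining=0 emitted=20 chunks_done=3
Byte 36 = 0x0D: mode=SIZE_CR remaining=0 emitted=20 chunks_done=3

Answer: SIZE_CR 0 20 3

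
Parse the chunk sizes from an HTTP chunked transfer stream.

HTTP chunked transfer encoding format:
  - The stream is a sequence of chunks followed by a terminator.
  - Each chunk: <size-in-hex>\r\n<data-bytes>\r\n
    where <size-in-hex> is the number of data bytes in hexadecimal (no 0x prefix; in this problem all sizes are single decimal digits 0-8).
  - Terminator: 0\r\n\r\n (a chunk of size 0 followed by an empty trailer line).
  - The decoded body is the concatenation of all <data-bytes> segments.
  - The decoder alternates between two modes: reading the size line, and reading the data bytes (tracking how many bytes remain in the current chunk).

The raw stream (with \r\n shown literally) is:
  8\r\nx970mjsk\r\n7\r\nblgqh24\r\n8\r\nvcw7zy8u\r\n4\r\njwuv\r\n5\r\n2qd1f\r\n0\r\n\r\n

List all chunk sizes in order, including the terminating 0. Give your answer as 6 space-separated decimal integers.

Answer: 8 7 8 4 5 0

Derivation:
Chunk 1: stream[0..1]='8' size=0x8=8, data at stream[3..11]='x970mjsk' -> body[0..8], body so far='x970mjsk'
Chunk 2: stream[13..14]='7' size=0x7=7, data at stream[16..23]='blgqh24' -> body[8..15], body so far='x970mjskblgqh24'
Chunk 3: stream[25..26]='8' size=0x8=8, data at stream[28..36]='vcw7zy8u' -> body[15..23], body so far='x970mjskblgqh24vcw7zy8u'
Chunk 4: stream[38..39]='4' size=0x4=4, data at stream[41..45]='jwuv' -> body[23..27], body so far='x970mjskblgqh24vcw7zy8ujwuv'
Chunk 5: stream[47..48]='5' size=0x5=5, data at stream[50..55]='2qd1f' -> body[27..32], body so far='x970mjskblgqh24vcw7zy8ujwuv2qd1f'
Chunk 6: stream[57..58]='0' size=0 (terminator). Final body='x970mjskblgqh24vcw7zy8ujwuv2qd1f' (32 bytes)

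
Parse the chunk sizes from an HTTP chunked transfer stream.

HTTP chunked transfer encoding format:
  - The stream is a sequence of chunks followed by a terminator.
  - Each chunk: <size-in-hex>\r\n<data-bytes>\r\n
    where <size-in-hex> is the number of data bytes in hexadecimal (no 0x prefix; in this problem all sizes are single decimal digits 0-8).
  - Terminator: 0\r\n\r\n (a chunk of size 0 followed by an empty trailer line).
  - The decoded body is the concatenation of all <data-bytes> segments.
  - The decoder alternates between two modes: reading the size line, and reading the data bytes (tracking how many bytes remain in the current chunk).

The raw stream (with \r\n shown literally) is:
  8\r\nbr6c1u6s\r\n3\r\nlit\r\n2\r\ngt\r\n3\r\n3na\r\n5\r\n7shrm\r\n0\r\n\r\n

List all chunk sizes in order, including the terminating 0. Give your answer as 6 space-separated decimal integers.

Chunk 1: stream[0..1]='8' size=0x8=8, data at stream[3..11]='br6c1u6s' -> body[0..8], body so far='br6c1u6s'
Chunk 2: stream[13..14]='3' size=0x3=3, data at stream[16..19]='lit' -> body[8..11], body so far='br6c1u6slit'
Chunk 3: stream[21..22]='2' size=0x2=2, data at stream[24..26]='gt' -> body[11..13], body so far='br6c1u6slitgt'
Chunk 4: stream[28..29]='3' size=0x3=3, data at stream[31..34]='3na' -> body[13..16], body so far='br6c1u6slitgt3na'
Chunk 5: stream[36..37]='5' size=0x5=5, data at stream[39..44]='7shrm' -> body[16..21], body so far='br6c1u6slitgt3na7shrm'
Chunk 6: stream[46..47]='0' size=0 (terminator). Final body='br6c1u6slitgt3na7shrm' (21 bytes)

Answer: 8 3 2 3 5 0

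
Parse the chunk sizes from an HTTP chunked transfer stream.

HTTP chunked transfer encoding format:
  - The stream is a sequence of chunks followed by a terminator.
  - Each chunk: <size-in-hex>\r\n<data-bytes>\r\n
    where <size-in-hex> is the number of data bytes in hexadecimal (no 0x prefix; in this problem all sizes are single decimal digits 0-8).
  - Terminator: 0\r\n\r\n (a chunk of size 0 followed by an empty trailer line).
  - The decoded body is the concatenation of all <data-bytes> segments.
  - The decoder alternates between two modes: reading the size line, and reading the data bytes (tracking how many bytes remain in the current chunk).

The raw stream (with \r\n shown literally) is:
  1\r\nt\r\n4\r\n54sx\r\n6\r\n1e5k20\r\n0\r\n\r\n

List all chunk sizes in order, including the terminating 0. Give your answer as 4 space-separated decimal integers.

Chunk 1: stream[0..1]='1' size=0x1=1, data at stream[3..4]='t' -> body[0..1], body so far='t'
Chunk 2: stream[6..7]='4' size=0x4=4, data at stream[9..13]='54sx' -> body[1..5], body so far='t54sx'
Chunk 3: stream[15..16]='6' size=0x6=6, data at stream[18..24]='1e5k20' -> body[5..11], body so far='t54sx1e5k20'
Chunk 4: stream[26..27]='0' size=0 (terminator). Final body='t54sx1e5k20' (11 bytes)

Answer: 1 4 6 0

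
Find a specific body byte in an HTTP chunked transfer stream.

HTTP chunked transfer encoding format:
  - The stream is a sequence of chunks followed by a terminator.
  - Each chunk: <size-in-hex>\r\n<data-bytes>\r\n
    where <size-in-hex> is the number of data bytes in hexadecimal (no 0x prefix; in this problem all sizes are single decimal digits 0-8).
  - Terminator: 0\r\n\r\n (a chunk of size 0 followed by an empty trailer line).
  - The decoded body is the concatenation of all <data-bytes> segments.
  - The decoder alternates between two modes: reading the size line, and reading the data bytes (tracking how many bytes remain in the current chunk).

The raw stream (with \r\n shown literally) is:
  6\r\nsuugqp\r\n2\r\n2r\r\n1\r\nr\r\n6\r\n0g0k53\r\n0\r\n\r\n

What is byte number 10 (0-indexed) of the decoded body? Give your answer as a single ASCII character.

Answer: g

Derivation:
Chunk 1: stream[0..1]='6' size=0x6=6, data at stream[3..9]='suugqp' -> body[0..6], body so far='suugqp'
Chunk 2: stream[11..12]='2' size=0x2=2, data at stream[14..16]='2r' -> body[6..8], body so far='suugqp2r'
Chunk 3: stream[18..19]='1' size=0x1=1, data at stream[21..22]='r' -> body[8..9], body so far='suugqp2rr'
Chunk 4: stream[24..25]='6' size=0x6=6, data at stream[27..33]='0g0k53' -> body[9..15], body so far='suugqp2rr0g0k53'
Chunk 5: stream[35..36]='0' size=0 (terminator). Final body='suugqp2rr0g0k53' (15 bytes)
Body byte 10 = 'g'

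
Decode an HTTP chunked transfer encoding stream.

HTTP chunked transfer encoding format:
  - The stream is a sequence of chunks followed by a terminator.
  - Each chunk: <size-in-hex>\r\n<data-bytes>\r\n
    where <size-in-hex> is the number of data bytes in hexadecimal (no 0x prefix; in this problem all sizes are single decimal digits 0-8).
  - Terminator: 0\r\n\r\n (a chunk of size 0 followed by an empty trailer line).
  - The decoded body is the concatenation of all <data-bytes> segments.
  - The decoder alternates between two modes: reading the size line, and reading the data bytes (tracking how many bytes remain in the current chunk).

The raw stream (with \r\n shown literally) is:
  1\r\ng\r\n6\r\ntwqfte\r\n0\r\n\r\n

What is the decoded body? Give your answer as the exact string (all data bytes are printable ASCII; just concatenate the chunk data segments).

Chunk 1: stream[0..1]='1' size=0x1=1, data at stream[3..4]='g' -> body[0..1], body so far='g'
Chunk 2: stream[6..7]='6' size=0x6=6, data at stream[9..15]='twqfte' -> body[1..7], body so far='gtwqfte'
Chunk 3: stream[17..18]='0' size=0 (terminator). Final body='gtwqfte' (7 bytes)

Answer: gtwqfte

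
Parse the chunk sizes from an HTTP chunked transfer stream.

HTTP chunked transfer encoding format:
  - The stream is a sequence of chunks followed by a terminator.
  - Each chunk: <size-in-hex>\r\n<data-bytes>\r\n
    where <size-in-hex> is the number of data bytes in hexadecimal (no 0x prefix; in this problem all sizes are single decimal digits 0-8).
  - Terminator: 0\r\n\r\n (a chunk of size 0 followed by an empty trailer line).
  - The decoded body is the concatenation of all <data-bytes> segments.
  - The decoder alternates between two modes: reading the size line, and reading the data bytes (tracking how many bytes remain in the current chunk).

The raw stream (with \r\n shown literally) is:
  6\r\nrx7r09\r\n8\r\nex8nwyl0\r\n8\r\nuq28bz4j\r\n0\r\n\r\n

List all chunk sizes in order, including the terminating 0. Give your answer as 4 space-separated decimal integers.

Answer: 6 8 8 0

Derivation:
Chunk 1: stream[0..1]='6' size=0x6=6, data at stream[3..9]='rx7r09' -> body[0..6], body so far='rx7r09'
Chunk 2: stream[11..12]='8' size=0x8=8, data at stream[14..22]='ex8nwyl0' -> body[6..14], body so far='rx7r09ex8nwyl0'
Chunk 3: stream[24..25]='8' size=0x8=8, data at stream[27..35]='uq28bz4j' -> body[14..22], body so far='rx7r09ex8nwyl0uq28bz4j'
Chunk 4: stream[37..38]='0' size=0 (terminator). Final body='rx7r09ex8nwyl0uq28bz4j' (22 bytes)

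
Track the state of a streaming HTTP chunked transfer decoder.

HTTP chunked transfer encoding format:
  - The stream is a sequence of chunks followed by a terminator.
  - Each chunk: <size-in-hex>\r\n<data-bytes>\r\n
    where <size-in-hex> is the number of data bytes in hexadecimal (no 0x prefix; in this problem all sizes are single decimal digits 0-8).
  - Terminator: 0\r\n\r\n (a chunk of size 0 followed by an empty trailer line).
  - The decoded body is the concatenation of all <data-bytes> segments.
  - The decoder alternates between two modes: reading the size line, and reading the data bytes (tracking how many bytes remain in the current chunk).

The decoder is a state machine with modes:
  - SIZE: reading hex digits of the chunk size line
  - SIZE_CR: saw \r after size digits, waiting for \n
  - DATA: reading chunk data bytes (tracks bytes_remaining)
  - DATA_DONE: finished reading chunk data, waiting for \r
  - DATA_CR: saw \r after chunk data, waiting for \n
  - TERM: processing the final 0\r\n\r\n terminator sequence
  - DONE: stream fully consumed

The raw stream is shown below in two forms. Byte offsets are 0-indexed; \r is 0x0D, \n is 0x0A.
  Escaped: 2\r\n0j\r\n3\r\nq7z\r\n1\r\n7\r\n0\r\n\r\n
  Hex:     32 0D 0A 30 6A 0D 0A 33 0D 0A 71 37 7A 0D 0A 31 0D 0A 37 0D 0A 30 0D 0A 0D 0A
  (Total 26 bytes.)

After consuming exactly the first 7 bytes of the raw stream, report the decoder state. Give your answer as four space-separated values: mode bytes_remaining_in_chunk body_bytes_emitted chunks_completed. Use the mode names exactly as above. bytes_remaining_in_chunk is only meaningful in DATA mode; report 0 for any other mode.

Byte 0 = '2': mode=SIZE remaining=0 emitted=0 chunks_done=0
Byte 1 = 0x0D: mode=SIZE_CR remaining=0 emitted=0 chunks_done=0
Byte 2 = 0x0A: mode=DATA remaining=2 emitted=0 chunks_done=0
Byte 3 = '0': mode=DATA remaining=1 emitted=1 chunks_done=0
Byte 4 = 'j': mode=DATA_DONE remaining=0 emitted=2 chunks_done=0
Byte 5 = 0x0D: mode=DATA_CR remaining=0 emitted=2 chunks_done=0
Byte 6 = 0x0A: mode=SIZE remaining=0 emitted=2 chunks_done=1

Answer: SIZE 0 2 1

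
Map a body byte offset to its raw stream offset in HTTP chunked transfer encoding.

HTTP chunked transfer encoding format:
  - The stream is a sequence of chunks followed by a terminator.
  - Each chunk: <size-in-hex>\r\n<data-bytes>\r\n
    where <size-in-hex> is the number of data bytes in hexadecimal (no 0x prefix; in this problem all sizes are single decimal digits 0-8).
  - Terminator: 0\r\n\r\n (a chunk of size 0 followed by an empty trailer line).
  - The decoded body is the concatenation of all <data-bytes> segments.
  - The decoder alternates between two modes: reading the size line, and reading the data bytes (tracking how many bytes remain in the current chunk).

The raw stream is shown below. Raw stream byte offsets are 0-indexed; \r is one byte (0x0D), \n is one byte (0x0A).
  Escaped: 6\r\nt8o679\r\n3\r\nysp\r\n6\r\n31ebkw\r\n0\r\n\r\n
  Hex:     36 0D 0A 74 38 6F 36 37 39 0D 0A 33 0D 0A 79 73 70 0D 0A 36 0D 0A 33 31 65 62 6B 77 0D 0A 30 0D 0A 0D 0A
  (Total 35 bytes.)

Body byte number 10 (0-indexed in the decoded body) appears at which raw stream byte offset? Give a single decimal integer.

Answer: 23

Derivation:
Chunk 1: stream[0..1]='6' size=0x6=6, data at stream[3..9]='t8o679' -> body[0..6], body so far='t8o679'
Chunk 2: stream[11..12]='3' size=0x3=3, data at stream[14..17]='ysp' -> body[6..9], body so far='t8o679ysp'
Chunk 3: stream[19..20]='6' size=0x6=6, data at stream[22..28]='31ebkw' -> body[9..15], body so far='t8o679ysp31ebkw'
Chunk 4: stream[30..31]='0' size=0 (terminator). Final body='t8o679ysp31ebkw' (15 bytes)
Body byte 10 at stream offset 23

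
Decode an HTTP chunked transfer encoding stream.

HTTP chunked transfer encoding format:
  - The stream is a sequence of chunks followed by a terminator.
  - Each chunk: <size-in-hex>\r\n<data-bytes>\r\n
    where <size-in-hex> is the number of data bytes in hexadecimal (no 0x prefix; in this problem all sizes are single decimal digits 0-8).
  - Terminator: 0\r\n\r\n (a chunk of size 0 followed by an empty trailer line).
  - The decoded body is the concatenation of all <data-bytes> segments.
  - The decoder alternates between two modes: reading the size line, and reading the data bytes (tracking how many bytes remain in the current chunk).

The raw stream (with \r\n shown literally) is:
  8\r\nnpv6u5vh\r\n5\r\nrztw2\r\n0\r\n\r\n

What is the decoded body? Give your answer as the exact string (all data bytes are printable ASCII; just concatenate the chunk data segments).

Chunk 1: stream[0..1]='8' size=0x8=8, data at stream[3..11]='npv6u5vh' -> body[0..8], body so far='npv6u5vh'
Chunk 2: stream[13..14]='5' size=0x5=5, data at stream[16..21]='rztw2' -> body[8..13], body so far='npv6u5vhrztw2'
Chunk 3: stream[23..24]='0' size=0 (terminator). Final body='npv6u5vhrztw2' (13 bytes)

Answer: npv6u5vhrztw2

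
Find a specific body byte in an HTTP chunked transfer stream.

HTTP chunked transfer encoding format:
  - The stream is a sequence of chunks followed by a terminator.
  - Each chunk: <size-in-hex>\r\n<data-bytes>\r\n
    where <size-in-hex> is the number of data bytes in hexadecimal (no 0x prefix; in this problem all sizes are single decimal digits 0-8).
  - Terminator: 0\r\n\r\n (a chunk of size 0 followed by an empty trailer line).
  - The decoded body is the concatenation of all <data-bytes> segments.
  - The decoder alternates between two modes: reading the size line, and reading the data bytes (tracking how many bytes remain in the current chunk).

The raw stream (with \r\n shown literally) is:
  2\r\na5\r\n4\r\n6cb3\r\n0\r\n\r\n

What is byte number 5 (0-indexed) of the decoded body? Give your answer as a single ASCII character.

Chunk 1: stream[0..1]='2' size=0x2=2, data at stream[3..5]='a5' -> body[0..2], body so far='a5'
Chunk 2: stream[7..8]='4' size=0x4=4, data at stream[10..14]='6cb3' -> body[2..6], body so far='a56cb3'
Chunk 3: stream[16..17]='0' size=0 (terminator). Final body='a56cb3' (6 bytes)
Body byte 5 = '3'

Answer: 3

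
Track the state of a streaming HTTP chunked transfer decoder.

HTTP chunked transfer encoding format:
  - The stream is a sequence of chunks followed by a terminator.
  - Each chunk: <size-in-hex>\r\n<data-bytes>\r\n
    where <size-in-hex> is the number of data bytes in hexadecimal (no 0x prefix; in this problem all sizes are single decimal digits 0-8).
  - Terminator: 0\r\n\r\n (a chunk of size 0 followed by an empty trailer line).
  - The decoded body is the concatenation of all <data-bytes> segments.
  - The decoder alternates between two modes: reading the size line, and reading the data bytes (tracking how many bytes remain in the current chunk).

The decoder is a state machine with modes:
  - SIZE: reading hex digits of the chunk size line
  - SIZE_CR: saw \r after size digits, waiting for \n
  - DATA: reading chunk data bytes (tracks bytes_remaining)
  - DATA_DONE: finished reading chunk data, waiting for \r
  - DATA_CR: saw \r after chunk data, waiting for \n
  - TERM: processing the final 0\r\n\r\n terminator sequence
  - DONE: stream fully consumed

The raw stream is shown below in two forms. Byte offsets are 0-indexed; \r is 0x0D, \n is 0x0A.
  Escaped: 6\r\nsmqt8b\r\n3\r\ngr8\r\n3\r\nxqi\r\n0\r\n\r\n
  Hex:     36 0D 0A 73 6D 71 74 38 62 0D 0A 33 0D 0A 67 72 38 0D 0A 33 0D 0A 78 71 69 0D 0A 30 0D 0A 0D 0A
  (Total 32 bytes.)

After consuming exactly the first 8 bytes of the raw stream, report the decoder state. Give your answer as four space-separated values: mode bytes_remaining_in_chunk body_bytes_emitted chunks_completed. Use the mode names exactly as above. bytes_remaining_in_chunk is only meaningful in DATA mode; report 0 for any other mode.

Byte 0 = '6': mode=SIZE remaining=0 emitted=0 chunks_done=0
Byte 1 = 0x0D: mode=SIZE_CR remaining=0 emitted=0 chunks_done=0
Byte 2 = 0x0A: mode=DATA remaining=6 emitted=0 chunks_done=0
Byte 3 = 's': mode=DATA remaining=5 emitted=1 chunks_done=0
Byte 4 = 'm': mode=DATA remaining=4 emitted=2 chunks_done=0
Byte 5 = 'q': mode=DATA remaining=3 emitted=3 chunks_done=0
Byte 6 = 't': mode=DATA remaining=2 emitted=4 chunks_done=0
Byte 7 = '8': mode=DATA remaining=1 emitted=5 chunks_done=0

Answer: DATA 1 5 0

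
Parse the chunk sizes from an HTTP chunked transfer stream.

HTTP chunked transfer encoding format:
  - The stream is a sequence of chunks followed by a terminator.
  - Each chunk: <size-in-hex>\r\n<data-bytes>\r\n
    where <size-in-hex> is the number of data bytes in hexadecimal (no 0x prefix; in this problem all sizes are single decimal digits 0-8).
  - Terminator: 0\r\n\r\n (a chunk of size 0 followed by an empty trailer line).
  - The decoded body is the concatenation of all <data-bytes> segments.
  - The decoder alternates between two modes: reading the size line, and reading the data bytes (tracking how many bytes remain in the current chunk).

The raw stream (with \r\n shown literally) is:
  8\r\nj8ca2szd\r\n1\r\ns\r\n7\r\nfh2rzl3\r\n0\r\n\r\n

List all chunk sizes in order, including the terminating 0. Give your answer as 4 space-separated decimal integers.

Answer: 8 1 7 0

Derivation:
Chunk 1: stream[0..1]='8' size=0x8=8, data at stream[3..11]='j8ca2szd' -> body[0..8], body so far='j8ca2szd'
Chunk 2: stream[13..14]='1' size=0x1=1, data at stream[16..17]='s' -> body[8..9], body so far='j8ca2szds'
Chunk 3: stream[19..20]='7' size=0x7=7, data at stream[22..29]='fh2rzl3' -> body[9..16], body so far='j8ca2szdsfh2rzl3'
Chunk 4: stream[31..32]='0' size=0 (terminator). Final body='j8ca2szdsfh2rzl3' (16 bytes)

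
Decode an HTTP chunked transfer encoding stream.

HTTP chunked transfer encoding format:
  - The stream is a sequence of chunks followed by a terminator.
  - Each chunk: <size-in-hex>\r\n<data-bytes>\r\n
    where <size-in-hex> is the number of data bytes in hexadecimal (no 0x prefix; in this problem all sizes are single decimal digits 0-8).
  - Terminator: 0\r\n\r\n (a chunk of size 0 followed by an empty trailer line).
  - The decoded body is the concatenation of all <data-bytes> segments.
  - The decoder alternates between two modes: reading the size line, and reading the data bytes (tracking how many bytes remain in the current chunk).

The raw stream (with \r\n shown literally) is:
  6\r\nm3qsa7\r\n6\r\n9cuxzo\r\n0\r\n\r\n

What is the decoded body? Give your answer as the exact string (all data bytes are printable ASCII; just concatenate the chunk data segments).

Chunk 1: stream[0..1]='6' size=0x6=6, data at stream[3..9]='m3qsa7' -> body[0..6], body so far='m3qsa7'
Chunk 2: stream[11..12]='6' size=0x6=6, data at stream[14..20]='9cuxzo' -> body[6..12], body so far='m3qsa79cuxzo'
Chunk 3: stream[22..23]='0' size=0 (terminator). Final body='m3qsa79cuxzo' (12 bytes)

Answer: m3qsa79cuxzo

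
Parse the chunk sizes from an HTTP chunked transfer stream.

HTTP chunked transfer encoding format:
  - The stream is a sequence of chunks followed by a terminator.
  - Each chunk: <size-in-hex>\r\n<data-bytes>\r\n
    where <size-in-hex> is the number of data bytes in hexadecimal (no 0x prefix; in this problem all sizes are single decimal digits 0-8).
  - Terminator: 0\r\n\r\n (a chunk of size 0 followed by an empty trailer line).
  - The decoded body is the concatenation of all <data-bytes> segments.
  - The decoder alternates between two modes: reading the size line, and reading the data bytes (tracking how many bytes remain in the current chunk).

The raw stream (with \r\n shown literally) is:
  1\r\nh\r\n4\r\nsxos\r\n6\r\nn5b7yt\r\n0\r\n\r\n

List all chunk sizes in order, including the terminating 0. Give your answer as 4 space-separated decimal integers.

Chunk 1: stream[0..1]='1' size=0x1=1, data at stream[3..4]='h' -> body[0..1], body so far='h'
Chunk 2: stream[6..7]='4' size=0x4=4, data at stream[9..13]='sxos' -> body[1..5], body so far='hsxos'
Chunk 3: stream[15..16]='6' size=0x6=6, data at stream[18..24]='n5b7yt' -> body[5..11], body so far='hsxosn5b7yt'
Chunk 4: stream[26..27]='0' size=0 (terminator). Final body='hsxosn5b7yt' (11 bytes)

Answer: 1 4 6 0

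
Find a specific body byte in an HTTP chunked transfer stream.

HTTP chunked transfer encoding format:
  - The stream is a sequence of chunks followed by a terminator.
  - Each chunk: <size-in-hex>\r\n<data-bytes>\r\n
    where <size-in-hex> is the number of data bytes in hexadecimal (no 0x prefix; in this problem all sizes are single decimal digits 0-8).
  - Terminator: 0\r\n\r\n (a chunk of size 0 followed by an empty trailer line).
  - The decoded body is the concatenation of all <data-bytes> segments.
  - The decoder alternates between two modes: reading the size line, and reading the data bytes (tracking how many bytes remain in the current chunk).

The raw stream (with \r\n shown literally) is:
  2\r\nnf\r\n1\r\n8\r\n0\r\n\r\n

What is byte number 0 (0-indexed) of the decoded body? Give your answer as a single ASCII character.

Answer: n

Derivation:
Chunk 1: stream[0..1]='2' size=0x2=2, data at stream[3..5]='nf' -> body[0..2], body so far='nf'
Chunk 2: stream[7..8]='1' size=0x1=1, data at stream[10..11]='8' -> body[2..3], body so far='nf8'
Chunk 3: stream[13..14]='0' size=0 (terminator). Final body='nf8' (3 bytes)
Body byte 0 = 'n'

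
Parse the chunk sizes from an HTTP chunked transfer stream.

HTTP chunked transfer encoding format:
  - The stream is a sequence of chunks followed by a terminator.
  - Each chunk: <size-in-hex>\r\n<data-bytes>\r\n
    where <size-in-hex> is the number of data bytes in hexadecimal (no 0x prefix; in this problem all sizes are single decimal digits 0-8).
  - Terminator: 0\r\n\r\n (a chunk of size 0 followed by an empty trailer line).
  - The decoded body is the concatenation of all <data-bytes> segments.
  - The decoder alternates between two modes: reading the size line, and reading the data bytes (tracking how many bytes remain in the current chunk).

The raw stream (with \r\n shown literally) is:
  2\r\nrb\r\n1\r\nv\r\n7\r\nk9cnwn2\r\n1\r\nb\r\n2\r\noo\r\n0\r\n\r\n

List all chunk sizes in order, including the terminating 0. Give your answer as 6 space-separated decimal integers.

Answer: 2 1 7 1 2 0

Derivation:
Chunk 1: stream[0..1]='2' size=0x2=2, data at stream[3..5]='rb' -> body[0..2], body so far='rb'
Chunk 2: stream[7..8]='1' size=0x1=1, data at stream[10..11]='v' -> body[2..3], body so far='rbv'
Chunk 3: stream[13..14]='7' size=0x7=7, data at stream[16..23]='k9cnwn2' -> body[3..10], body so far='rbvk9cnwn2'
Chunk 4: stream[25..26]='1' size=0x1=1, data at stream[28..29]='b' -> body[10..11], body so far='rbvk9cnwn2b'
Chunk 5: stream[31..32]='2' size=0x2=2, data at stream[34..36]='oo' -> body[11..13], body so far='rbvk9cnwn2boo'
Chunk 6: stream[38..39]='0' size=0 (terminator). Final body='rbvk9cnwn2boo' (13 bytes)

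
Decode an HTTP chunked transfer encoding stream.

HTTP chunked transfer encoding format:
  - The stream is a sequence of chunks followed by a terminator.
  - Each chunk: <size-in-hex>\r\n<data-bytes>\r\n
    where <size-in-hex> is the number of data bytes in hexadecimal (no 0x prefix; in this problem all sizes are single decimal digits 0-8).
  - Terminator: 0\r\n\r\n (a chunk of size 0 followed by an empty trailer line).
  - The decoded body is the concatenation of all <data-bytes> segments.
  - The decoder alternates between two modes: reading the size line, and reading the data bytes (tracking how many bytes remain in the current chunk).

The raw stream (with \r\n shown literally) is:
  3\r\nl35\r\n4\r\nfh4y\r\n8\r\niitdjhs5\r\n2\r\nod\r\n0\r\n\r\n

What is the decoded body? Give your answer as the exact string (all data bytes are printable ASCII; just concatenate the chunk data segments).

Chunk 1: stream[0..1]='3' size=0x3=3, data at stream[3..6]='l35' -> body[0..3], body so far='l35'
Chunk 2: stream[8..9]='4' size=0x4=4, data at stream[11..15]='fh4y' -> body[3..7], body so far='l35fh4y'
Chunk 3: stream[17..18]='8' size=0x8=8, data at stream[20..28]='iitdjhs5' -> body[7..15], body so far='l35fh4yiitdjhs5'
Chunk 4: stream[30..31]='2' size=0x2=2, data at stream[33..35]='od' -> body[15..17], body so far='l35fh4yiitdjhs5od'
Chunk 5: stream[37..38]='0' size=0 (terminator). Final body='l35fh4yiitdjhs5od' (17 bytes)

Answer: l35fh4yiitdjhs5od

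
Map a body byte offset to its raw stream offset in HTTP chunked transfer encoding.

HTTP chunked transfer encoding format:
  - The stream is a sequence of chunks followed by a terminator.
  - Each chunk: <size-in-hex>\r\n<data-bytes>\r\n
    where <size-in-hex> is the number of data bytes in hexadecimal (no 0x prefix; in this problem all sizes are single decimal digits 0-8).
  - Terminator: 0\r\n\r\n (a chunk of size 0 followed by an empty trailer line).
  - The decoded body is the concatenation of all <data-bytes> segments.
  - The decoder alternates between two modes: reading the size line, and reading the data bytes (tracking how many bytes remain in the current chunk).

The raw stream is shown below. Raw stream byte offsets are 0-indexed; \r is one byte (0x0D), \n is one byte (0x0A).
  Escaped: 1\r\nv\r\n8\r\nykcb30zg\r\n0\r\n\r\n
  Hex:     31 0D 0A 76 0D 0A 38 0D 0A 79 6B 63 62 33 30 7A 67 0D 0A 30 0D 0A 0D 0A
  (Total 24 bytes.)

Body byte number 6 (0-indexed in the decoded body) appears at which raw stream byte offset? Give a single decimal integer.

Chunk 1: stream[0..1]='1' size=0x1=1, data at stream[3..4]='v' -> body[0..1], body so far='v'
Chunk 2: stream[6..7]='8' size=0x8=8, data at stream[9..17]='ykcb30zg' -> body[1..9], body so far='vykcb30zg'
Chunk 3: stream[19..20]='0' size=0 (terminator). Final body='vykcb30zg' (9 bytes)
Body byte 6 at stream offset 14

Answer: 14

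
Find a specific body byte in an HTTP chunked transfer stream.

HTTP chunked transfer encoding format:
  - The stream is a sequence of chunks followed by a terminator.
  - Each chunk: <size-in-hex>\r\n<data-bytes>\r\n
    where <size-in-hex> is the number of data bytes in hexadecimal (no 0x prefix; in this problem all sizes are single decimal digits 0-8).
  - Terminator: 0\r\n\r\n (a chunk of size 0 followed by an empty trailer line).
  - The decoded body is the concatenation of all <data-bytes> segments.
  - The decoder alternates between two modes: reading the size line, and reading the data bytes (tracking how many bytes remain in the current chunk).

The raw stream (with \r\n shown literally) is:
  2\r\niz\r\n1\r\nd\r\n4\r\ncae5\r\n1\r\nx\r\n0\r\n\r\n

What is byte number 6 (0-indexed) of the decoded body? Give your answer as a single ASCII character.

Answer: 5

Derivation:
Chunk 1: stream[0..1]='2' size=0x2=2, data at stream[3..5]='iz' -> body[0..2], body so far='iz'
Chunk 2: stream[7..8]='1' size=0x1=1, data at stream[10..11]='d' -> body[2..3], body so far='izd'
Chunk 3: stream[13..14]='4' size=0x4=4, data at stream[16..20]='cae5' -> body[3..7], body so far='izdcae5'
Chunk 4: stream[22..23]='1' size=0x1=1, data at stream[25..26]='x' -> body[7..8], body so far='izdcae5x'
Chunk 5: stream[28..29]='0' size=0 (terminator). Final body='izdcae5x' (8 bytes)
Body byte 6 = '5'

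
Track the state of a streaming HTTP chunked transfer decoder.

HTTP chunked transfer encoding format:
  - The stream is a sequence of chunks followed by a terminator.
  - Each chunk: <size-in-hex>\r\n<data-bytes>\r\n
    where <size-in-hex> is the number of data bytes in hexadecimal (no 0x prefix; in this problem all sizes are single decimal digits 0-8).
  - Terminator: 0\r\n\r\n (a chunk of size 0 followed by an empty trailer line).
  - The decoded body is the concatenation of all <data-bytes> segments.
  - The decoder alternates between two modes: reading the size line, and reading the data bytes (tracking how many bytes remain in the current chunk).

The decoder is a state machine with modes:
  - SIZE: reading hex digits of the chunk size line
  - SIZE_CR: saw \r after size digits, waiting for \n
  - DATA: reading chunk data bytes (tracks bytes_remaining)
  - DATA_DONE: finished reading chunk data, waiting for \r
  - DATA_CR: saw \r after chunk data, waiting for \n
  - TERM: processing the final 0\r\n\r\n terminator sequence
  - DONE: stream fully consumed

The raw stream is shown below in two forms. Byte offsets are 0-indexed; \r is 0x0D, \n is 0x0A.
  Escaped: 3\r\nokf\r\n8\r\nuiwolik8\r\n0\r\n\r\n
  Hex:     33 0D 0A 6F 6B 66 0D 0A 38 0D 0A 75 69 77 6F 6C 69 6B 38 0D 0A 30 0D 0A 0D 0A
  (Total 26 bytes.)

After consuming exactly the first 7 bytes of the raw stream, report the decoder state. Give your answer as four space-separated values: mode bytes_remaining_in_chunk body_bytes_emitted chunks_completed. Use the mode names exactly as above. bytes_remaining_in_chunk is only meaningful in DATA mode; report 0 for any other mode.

Answer: DATA_CR 0 3 0

Derivation:
Byte 0 = '3': mode=SIZE remaining=0 emitted=0 chunks_done=0
Byte 1 = 0x0D: mode=SIZE_CR remaining=0 emitted=0 chunks_done=0
Byte 2 = 0x0A: mode=DATA remaining=3 emitted=0 chunks_done=0
Byte 3 = 'o': mode=DATA remaining=2 emitted=1 chunks_done=0
Byte 4 = 'k': mode=DATA remaining=1 emitted=2 chunks_done=0
Byte 5 = 'f': mode=DATA_DONE remaining=0 emitted=3 chunks_done=0
Byte 6 = 0x0D: mode=DATA_CR remaining=0 emitted=3 chunks_done=0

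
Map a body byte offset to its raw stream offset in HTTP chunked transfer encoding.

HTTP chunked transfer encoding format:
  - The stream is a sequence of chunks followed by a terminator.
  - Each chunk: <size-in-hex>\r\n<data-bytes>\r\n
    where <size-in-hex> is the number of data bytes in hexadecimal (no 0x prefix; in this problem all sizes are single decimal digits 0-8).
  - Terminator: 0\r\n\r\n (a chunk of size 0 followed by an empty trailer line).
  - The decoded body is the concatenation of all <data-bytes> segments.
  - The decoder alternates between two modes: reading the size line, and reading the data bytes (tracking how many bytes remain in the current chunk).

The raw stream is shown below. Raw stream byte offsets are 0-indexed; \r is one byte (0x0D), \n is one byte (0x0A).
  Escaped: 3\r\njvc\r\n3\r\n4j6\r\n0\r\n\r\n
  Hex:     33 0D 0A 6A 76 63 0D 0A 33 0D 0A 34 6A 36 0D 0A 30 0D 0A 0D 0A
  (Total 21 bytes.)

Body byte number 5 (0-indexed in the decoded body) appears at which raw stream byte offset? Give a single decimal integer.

Chunk 1: stream[0..1]='3' size=0x3=3, data at stream[3..6]='jvc' -> body[0..3], body so far='jvc'
Chunk 2: stream[8..9]='3' size=0x3=3, data at stream[11..14]='4j6' -> body[3..6], body so far='jvc4j6'
Chunk 3: stream[16..17]='0' size=0 (terminator). Final body='jvc4j6' (6 bytes)
Body byte 5 at stream offset 13

Answer: 13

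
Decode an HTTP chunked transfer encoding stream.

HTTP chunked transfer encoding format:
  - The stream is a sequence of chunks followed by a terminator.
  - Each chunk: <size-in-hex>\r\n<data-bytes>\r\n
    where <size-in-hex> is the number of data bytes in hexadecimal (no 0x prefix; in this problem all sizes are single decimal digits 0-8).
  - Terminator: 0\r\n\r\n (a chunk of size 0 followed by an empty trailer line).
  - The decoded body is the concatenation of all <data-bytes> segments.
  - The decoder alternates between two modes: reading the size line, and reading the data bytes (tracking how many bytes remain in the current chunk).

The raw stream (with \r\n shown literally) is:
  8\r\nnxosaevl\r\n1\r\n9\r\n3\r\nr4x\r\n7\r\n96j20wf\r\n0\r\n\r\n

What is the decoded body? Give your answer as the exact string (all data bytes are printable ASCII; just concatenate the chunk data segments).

Answer: nxosaevl9r4x96j20wf

Derivation:
Chunk 1: stream[0..1]='8' size=0x8=8, data at stream[3..11]='nxosaevl' -> body[0..8], body so far='nxosaevl'
Chunk 2: stream[13..14]='1' size=0x1=1, data at stream[16..17]='9' -> body[8..9], body so far='nxosaevl9'
Chunk 3: stream[19..20]='3' size=0x3=3, data at stream[22..25]='r4x' -> body[9..12], body so far='nxosaevl9r4x'
Chunk 4: stream[27..28]='7' size=0x7=7, data at stream[30..37]='96j20wf' -> body[12..19], body so far='nxosaevl9r4x96j20wf'
Chunk 5: stream[39..40]='0' size=0 (terminator). Final body='nxosaevl9r4x96j20wf' (19 bytes)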